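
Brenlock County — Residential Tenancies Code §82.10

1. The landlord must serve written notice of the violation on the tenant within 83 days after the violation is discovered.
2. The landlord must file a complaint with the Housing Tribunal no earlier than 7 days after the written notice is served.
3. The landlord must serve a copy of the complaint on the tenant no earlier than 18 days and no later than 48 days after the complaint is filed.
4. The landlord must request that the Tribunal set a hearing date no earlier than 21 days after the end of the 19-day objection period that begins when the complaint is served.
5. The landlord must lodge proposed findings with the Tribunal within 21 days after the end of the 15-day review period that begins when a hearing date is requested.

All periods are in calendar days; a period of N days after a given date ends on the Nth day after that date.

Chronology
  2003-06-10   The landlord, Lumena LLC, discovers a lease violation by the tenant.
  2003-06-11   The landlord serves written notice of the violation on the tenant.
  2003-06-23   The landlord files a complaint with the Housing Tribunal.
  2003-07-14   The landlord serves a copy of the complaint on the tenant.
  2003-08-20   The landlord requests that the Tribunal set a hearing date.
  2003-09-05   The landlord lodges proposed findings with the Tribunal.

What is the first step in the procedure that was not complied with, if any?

Step 1 — counting 83 days from 2003-06-10 (when the violation is discovered) gives a deadline of 2003-09-01; completed 2003-06-11, before the deadline.
Step 2 — must wait 7 days from 2003-06-11 (when the written notice is served), so not before 2003-06-18; 2003-06-23 is on or after that date.
Step 3 — 18 and 48 days from 2003-06-23 (when the complaint is filed) are 2003-07-11 and 2003-08-10 respectively; done 2003-07-14 — within the window.
Step 4 — must wait 21 days from 2003-08-02 (end of the 19-day objection period, which began when the complaint is served on 2003-07-14), so not before 2003-08-23; done 2003-08-20 — 3 days too early.

Step 4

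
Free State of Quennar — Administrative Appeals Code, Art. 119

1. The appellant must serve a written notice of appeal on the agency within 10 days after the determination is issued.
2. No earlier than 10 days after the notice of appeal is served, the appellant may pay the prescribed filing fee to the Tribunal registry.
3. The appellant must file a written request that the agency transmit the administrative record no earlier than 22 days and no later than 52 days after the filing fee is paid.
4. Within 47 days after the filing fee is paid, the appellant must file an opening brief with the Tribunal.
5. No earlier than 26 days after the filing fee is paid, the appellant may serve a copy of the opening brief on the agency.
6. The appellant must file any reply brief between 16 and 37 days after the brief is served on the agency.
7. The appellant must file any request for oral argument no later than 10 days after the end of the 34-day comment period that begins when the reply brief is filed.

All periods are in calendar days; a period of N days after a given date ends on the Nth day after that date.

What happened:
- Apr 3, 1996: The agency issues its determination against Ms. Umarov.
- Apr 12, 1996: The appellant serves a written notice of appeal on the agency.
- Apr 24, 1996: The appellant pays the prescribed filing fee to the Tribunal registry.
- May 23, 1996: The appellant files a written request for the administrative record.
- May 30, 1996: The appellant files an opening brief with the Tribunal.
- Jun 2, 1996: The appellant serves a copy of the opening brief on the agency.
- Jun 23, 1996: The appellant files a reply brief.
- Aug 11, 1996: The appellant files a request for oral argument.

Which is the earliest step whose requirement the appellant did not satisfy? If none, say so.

Step 7

Step 1 — counting 10 days from Apr 3, 1996 (when the determination is issued) gives a deadline of Apr 13, 1996; done Apr 12, 1996 — timely.
Step 2 — must wait 10 days from Apr 12, 1996 (when the notice of appeal is served), so not before Apr 22, 1996; Apr 24, 1996 is on or after that date.
Step 3 — 22 and 52 days from Apr 24, 1996 (when the filing fee is paid) are May 16, 1996 and Jun 15, 1996 respectively; May 23, 1996 falls inside that range.
Step 4 — counting 47 days from Apr 24, 1996 (when the filing fee is paid) gives a deadline of Jun 10, 1996; done May 30, 1996 — timely.
Step 5 — must wait 26 days from Apr 24, 1996 (when the filing fee is paid), so not before May 20, 1996; done Jun 2, 1996 — permitted.
Step 6 — 16 and 37 days from Jun 2, 1996 (when the brief is served on the agency) are Jun 18, 1996 and Jul 9, 1996 respectively; Jun 23, 1996 falls inside that range.
Step 7 — counting 10 days from Jul 27, 1996 (end of the 34-day comment period, which began when the reply brief is filed on Jun 23, 1996) gives a deadline of Aug 6, 1996; Aug 11, 1996 misses that deadline by 5 days.
Later steps need not be reached.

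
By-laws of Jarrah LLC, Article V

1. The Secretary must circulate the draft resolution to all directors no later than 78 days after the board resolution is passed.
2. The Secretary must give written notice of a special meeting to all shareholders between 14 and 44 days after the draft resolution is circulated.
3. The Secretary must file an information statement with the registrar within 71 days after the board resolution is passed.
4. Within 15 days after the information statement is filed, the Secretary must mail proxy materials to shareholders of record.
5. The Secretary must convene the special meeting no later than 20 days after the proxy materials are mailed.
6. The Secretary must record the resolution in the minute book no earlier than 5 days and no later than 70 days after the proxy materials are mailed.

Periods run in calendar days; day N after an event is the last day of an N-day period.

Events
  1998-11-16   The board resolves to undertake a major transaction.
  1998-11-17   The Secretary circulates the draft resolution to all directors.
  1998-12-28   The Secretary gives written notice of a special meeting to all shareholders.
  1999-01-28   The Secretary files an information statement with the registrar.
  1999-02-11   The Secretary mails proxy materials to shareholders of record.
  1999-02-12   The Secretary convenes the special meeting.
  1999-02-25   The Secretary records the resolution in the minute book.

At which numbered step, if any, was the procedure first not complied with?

Step 3

Step 1: 78 days after 1998-11-16 (when the board resolution is passed) is 1999-02-02; completed 1998-11-17, before the deadline.
Step 2: the window is 14–44 days after 1998-11-17 (when the draft resolution is circulated), so 1998-12-01 through 1998-12-31; done 1998-12-28, which is between those dates.
Step 3: 71 days after 1998-11-16 (when the board resolution is passed) is 1999-01-26; not done until 1999-01-28, 2 days after the deadline.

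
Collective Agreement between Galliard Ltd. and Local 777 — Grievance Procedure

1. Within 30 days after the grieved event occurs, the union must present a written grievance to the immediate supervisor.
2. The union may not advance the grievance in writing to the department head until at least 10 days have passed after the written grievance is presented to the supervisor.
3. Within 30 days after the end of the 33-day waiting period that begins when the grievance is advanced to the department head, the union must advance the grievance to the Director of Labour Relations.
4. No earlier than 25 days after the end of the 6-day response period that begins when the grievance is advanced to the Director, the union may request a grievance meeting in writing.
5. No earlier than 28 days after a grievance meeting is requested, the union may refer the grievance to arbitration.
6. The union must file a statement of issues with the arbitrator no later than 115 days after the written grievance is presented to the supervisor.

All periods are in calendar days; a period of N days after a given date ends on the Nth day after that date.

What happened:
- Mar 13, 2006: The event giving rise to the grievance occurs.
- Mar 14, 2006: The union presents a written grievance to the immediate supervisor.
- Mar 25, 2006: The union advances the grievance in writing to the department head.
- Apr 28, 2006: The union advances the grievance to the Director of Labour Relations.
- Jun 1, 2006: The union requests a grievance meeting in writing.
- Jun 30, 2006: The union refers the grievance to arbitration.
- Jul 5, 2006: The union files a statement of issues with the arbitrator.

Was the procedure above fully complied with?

(1) due by Mar 13, 2006 + 30 days = Apr 12, 2006; done Mar 14, 2006 — timely.
(2) permitted from Mar 14, 2006 + 10 days = Mar 24, 2006 onward; Mar 25, 2006 is on or after that date.
(3) due by Apr 27, 2006 + 30 days = May 27, 2006; done Apr 28, 2006 — timely.
(4) permitted from May 4, 2006 + 25 days = May 29, 2006 onward; done Jun 1, 2006, after the minimum wait.
(5) permitted from Jun 1, 2006 + 28 days = Jun 29, 2006 onward; done Jun 30, 2006 — permitted.
(6) due by Mar 14, 2006 + 115 days = Jul 7, 2006; Jul 5, 2006 is within that limit.

Yes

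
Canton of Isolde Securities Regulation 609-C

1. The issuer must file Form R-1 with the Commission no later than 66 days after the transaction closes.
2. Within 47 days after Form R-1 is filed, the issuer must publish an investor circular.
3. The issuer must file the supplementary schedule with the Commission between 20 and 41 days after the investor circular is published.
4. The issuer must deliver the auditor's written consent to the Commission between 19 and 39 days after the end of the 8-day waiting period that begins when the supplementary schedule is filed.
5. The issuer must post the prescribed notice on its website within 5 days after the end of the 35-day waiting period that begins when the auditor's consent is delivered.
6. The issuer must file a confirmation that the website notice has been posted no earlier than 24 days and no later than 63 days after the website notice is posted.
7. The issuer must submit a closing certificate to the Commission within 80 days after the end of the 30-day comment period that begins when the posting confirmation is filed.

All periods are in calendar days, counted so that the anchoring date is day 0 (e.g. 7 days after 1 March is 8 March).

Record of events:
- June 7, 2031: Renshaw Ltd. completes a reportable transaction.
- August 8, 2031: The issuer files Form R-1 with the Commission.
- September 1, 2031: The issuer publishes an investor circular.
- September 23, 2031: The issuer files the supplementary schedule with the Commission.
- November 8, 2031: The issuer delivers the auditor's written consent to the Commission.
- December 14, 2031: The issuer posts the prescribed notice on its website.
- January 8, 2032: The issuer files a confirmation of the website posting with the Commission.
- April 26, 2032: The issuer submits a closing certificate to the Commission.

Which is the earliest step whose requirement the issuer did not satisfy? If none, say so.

None — every step was satisfied

(1) due by June 7, 2031 + 66 days = August 12, 2031; done August 8, 2031 — timely.
(2) due by August 8, 2031 + 47 days = September 24, 2031; completed September 1, 2031, before the deadline.
(3) the permitted window runs from September 1, 2031 + 20 = September 21, 2031 to September 1, 2031 + 41 = October 12, 2031; done September 23, 2031, which is between those dates.
(4) the permitted window runs from October 1, 2031 + 19 = October 20, 2031 to October 1, 2031 + 39 = November 9, 2031; done November 8, 2031 — within the window.
(5) due by December 13, 2031 + 5 days = December 18, 2031; done December 14, 2031 — timely.
(6) the permitted window runs from December 14, 2031 + 24 = January 7, 2032 to December 14, 2031 + 63 = February 15, 2032; done January 8, 2032 — within the window.
(7) due by February 7, 2032 + 80 days = April 27, 2032; April 26, 2032 is within that limit.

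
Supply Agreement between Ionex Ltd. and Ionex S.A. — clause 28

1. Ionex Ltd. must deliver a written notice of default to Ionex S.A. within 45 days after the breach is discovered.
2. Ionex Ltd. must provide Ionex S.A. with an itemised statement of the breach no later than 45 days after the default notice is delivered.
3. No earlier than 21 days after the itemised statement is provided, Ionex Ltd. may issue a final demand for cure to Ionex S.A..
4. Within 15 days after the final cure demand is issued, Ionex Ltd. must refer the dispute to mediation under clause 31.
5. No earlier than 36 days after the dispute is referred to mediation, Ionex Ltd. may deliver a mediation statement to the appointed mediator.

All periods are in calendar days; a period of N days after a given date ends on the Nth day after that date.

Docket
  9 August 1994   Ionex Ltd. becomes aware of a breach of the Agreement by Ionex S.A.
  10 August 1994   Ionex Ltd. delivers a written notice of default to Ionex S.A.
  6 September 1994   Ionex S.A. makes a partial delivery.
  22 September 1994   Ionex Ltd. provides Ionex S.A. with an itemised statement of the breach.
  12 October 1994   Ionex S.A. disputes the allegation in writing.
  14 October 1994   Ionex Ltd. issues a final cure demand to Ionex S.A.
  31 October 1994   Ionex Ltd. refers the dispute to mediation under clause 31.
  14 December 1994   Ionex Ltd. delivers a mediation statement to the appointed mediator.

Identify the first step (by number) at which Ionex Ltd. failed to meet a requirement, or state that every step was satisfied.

Step 1 — counting 45 days from 9 August 1994 (when the breach is discovered) gives a deadline of 23 September 1994; done 10 August 1994 — timely.
Step 2 — counting 45 days from 10 August 1994 (when the default notice is delivered) gives a deadline of 24 September 1994; 22 September 1994 is within that limit.
Step 3 — must wait 21 days from 22 September 1994 (when the itemised statement is provided), so not before 13 October 1994; 14 October 1994 is on or after that date.
Step 4 — counting 15 days from 14 October 1994 (when the final cure demand is issued) gives a deadline of 29 October 1994; 31 October 1994 misses that deadline by 2 days.
That is the first point of non-compliance.

Step 4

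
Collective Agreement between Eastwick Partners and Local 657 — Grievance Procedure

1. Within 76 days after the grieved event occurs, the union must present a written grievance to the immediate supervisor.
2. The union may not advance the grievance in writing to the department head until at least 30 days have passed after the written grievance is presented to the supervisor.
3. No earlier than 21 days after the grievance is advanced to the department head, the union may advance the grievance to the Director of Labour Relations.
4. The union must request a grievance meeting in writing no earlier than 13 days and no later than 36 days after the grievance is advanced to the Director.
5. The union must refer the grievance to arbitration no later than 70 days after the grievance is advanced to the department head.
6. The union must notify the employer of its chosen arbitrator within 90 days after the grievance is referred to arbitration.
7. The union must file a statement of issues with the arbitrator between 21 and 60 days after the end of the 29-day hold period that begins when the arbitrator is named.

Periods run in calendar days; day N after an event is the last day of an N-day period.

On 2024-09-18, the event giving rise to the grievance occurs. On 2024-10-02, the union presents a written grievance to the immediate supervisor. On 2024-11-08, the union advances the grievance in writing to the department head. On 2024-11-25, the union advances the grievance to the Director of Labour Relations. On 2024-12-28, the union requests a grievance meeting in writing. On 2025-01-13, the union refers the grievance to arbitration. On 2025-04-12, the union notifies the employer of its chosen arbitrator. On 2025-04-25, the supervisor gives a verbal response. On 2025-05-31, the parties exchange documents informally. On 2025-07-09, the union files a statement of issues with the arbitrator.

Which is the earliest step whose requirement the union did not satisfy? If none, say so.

Step 3

(1) due by 2024-09-18 + 76 days = 2024-12-03; 2024-10-02 is within that limit.
(2) permitted from 2024-10-02 + 30 days = 2024-11-01 onward; 2024-11-08 is on or after that date.
(3) permitted from 2024-11-08 + 21 days = 2024-11-29 onward; acted on 2024-11-25, 4 days prematurely.
No need to go further; step 3 was not satisfied.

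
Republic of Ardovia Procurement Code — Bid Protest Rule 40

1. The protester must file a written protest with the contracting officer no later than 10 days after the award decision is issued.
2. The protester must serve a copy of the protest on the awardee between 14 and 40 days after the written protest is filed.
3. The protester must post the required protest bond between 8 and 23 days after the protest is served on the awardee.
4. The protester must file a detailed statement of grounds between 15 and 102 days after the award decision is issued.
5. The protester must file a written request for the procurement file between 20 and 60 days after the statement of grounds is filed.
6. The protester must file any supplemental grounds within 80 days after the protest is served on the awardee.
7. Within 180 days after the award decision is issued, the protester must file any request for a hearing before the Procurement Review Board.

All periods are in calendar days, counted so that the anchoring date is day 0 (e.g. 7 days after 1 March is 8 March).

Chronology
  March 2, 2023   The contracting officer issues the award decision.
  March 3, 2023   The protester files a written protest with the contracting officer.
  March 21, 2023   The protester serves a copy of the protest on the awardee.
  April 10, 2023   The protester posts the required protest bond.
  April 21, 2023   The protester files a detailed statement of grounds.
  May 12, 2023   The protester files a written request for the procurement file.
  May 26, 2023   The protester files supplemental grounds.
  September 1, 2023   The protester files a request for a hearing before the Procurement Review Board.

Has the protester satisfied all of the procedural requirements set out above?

No

(1) due by March 2, 2023 + 10 days = March 12, 2023; done March 3, 2023 — timely.
(2) the permitted window runs from March 3, 2023 + 14 = March 17, 2023 to March 3, 2023 + 40 = April 12, 2023; done March 21, 2023, which is between those dates.
(3) the permitted window runs from March 21, 2023 + 8 = March 29, 2023 to March 21, 2023 + 23 = April 13, 2023; done April 10, 2023 — within the window.
(4) the permitted window runs from March 2, 2023 + 15 = March 17, 2023 to March 2, 2023 + 102 = June 12, 2023; done April 21, 2023 — within the window.
(5) the permitted window runs from April 21, 2023 + 20 = May 11, 2023 to April 21, 2023 + 60 = June 20, 2023; done May 12, 2023 — within the window.
(6) due by March 21, 2023 + 80 days = June 9, 2023; done May 26, 2023 — timely.
(7) due by March 2, 2023 + 180 days = August 29, 2023; September 1, 2023 misses that deadline by 3 days.
The analysis stops there.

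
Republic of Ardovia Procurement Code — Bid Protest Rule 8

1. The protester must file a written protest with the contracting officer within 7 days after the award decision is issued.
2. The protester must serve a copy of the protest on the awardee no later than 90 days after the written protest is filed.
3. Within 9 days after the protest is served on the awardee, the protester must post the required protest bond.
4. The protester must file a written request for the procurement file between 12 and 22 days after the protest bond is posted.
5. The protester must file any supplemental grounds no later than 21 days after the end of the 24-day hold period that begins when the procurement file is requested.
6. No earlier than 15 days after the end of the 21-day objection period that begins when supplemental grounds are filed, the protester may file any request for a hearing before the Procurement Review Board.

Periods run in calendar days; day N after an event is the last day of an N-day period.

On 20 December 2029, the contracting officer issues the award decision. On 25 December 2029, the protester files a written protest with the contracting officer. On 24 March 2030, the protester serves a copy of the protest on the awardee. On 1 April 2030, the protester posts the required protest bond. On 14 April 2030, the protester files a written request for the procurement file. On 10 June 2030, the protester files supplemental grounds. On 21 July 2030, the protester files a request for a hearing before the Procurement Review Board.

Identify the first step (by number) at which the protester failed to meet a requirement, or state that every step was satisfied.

(1) due by 20 December 2029 + 7 days = 27 December 2029; done 25 December 2029 — timely.
(2) due by 25 December 2029 + 90 days = 25 March 2030; done 24 March 2030 — timely.
(3) due by 24 March 2030 + 9 days = 2 April 2030; completed 1 April 2030, before the deadline.
(4) the permitted window runs from 1 April 2030 + 12 = 13 April 2030 to 1 April 2030 + 22 = 23 April 2030; done 14 April 2030, which is between those dates.
(5) due by 8 May 2030 + 21 days = 29 May 2030; not done until 10 June 2030, 12 days after the deadline.
The analysis stops there.

Step 5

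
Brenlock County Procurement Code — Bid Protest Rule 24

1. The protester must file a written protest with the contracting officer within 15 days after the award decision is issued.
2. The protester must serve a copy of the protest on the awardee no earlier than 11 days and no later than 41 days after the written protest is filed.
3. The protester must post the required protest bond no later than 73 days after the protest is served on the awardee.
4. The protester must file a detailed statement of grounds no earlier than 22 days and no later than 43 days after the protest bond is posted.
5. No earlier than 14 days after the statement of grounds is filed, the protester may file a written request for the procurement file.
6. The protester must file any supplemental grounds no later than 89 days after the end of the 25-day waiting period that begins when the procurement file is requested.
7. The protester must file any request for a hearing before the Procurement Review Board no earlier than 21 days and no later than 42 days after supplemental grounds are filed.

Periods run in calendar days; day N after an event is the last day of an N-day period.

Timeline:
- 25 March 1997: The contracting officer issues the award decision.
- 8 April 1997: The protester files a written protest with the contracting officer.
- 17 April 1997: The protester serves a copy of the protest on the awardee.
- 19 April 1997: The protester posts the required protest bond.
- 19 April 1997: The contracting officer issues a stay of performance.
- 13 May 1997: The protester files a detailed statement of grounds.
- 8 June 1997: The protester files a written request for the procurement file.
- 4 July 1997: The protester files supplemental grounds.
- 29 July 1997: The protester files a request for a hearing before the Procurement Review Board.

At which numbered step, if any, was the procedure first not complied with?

Step 1: 15 days after 25 March 1997 (when the award decision is issued) is 9 April 1997; 8 April 1997 is within that limit.
Step 2: the window is 11–41 days after 8 April 1997 (when the written protest is filed), so 19 April 1997 through 19 May 1997; 17 April 1997 is 2 days too early.

Step 2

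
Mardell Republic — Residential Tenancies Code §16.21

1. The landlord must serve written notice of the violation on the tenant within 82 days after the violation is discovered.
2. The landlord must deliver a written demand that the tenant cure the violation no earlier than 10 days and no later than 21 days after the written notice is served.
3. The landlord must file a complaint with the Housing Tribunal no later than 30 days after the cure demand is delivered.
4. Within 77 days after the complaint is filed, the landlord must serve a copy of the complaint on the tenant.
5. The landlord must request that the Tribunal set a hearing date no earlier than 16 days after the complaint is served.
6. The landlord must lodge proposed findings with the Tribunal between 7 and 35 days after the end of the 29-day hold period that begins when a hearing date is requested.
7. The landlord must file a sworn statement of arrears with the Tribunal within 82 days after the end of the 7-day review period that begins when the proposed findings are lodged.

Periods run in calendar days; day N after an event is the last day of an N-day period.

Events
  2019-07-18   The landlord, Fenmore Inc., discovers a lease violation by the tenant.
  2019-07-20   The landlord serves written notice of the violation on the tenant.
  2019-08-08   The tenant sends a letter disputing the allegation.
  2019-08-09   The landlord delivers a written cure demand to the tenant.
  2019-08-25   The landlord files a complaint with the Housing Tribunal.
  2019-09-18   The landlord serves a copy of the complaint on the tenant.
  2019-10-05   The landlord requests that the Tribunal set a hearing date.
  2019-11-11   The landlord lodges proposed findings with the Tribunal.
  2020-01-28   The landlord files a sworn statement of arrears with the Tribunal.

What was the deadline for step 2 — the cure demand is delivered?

Step 2 runs from 2019-07-20, when the written notice is served. The window is 10–21 days after 2019-07-20; it closes on 2019-08-10.

2019-08-10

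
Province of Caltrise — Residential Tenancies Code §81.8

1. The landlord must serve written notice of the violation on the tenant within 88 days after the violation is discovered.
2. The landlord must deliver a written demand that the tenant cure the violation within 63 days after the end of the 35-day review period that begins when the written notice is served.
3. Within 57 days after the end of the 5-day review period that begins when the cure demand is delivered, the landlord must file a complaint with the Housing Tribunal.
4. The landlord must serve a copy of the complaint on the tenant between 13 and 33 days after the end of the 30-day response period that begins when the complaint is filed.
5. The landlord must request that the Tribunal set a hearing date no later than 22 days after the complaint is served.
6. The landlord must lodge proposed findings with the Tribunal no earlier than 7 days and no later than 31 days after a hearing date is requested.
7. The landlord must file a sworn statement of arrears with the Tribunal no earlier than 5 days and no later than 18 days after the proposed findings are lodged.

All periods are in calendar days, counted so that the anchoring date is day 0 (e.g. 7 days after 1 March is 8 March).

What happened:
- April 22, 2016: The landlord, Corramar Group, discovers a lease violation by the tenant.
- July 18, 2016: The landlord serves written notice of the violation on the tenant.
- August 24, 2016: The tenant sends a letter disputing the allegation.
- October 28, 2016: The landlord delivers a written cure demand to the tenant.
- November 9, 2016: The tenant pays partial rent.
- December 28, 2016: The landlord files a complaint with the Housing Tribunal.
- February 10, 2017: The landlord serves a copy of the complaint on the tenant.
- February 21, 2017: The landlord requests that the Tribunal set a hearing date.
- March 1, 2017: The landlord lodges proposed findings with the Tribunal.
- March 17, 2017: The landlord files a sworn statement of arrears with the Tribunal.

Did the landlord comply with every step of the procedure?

Step 1 — counting 88 days from April 22, 2016 (when the violation is discovered) gives a deadline of July 19, 2016; done July 18, 2016 — timely.
Step 2 — counting 63 days from August 22, 2016 (end of the 35-day review period, which began when the written notice is served on July 18, 2016) gives a deadline of October 24, 2016; not done until October 28, 2016, 4 days after the deadline.

No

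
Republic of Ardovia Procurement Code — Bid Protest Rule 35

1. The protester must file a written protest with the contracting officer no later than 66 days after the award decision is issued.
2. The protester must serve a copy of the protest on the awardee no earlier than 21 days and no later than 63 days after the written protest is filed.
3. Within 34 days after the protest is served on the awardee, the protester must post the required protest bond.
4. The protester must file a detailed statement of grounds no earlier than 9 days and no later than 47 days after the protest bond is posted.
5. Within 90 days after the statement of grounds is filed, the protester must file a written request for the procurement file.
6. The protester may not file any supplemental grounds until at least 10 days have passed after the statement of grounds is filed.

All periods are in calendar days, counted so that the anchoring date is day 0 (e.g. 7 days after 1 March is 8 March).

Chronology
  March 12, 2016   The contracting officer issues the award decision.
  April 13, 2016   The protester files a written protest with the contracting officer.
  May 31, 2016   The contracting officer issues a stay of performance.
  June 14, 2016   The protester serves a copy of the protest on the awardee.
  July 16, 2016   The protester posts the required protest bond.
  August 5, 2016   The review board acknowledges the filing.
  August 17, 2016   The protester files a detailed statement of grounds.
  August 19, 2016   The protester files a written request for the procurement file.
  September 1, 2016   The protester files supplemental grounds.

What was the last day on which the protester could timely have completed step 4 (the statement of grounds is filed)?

Step 4 runs from July 16, 2016, when the protest bond is posted. The window is 9–47 days after July 16, 2016; it closes on September 1, 2016.

September 1, 2016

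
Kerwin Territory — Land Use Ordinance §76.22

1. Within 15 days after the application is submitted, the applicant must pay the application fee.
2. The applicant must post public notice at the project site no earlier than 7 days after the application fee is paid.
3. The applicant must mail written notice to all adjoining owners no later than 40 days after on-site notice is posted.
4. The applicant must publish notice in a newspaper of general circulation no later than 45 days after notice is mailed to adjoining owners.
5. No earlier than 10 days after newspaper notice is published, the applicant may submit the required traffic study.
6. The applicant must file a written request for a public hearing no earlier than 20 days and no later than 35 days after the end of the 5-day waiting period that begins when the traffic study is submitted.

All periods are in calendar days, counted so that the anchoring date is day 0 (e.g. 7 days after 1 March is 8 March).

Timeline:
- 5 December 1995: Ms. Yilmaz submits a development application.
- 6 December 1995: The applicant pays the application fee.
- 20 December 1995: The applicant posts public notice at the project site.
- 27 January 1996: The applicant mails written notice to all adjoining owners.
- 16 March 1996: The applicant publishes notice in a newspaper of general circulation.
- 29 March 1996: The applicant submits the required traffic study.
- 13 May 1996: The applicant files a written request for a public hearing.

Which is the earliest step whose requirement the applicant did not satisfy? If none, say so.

Step 4

Step 1: 15 days after 5 December 1995 (when the application is submitted) is 20 December 1995; done 6 December 1995 — timely.
Step 2: the earliest permitted date is 7 days after 6 December 1995 (when the application fee is paid), i.e. 13 December 1995; done 20 December 1995, after the minimum wait.
Step 3: 40 days after 20 December 1995 (when on-site notice is posted) is 29 January 1996; completed 27 January 1996, before the deadline.
Step 4: 45 days after 27 January 1996 (when notice is mailed to adjoining owners) is 12 March 1996; done 16 March 1996 — 4 days late.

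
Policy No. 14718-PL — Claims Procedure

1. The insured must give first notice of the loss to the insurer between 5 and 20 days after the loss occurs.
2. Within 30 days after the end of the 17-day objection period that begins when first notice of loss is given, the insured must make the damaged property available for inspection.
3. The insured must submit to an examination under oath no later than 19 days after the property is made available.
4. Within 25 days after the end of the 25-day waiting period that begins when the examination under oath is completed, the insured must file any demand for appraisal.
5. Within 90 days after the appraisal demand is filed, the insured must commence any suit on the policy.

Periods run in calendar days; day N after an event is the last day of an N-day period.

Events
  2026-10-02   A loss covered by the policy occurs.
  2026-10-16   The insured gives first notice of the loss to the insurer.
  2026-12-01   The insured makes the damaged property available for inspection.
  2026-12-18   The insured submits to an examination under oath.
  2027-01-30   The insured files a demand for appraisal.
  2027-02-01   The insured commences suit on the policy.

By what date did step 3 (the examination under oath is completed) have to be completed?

2026-12-20

Step 3 runs from 2026-12-01, when the property is made available. 19 days after 2026-12-01 is 2026-12-20.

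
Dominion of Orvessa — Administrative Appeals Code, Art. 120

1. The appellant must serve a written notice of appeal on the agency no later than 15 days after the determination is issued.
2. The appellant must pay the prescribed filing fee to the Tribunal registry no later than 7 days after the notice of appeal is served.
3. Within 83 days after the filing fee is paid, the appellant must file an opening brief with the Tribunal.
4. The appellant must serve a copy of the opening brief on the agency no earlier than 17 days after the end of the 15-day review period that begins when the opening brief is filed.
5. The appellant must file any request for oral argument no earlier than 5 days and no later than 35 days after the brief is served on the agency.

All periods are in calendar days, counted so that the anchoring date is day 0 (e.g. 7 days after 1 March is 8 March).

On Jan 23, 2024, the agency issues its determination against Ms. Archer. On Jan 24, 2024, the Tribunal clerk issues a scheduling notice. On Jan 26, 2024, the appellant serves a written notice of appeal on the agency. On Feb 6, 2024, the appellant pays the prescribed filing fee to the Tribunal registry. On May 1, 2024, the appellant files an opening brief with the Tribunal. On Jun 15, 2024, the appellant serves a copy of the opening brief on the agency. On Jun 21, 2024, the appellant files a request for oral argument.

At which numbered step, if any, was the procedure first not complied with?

Step 1 — counting 15 days from Jan 23, 2024 (when the determination is issued) gives a deadline of Feb 7, 2024; completed Jan 26, 2024, before the deadline.
Step 2 — counting 7 days from Jan 26, 2024 (when the notice of appeal is served) gives a deadline of Feb 2, 2024; done Feb 6, 2024 — 4 days late.
The procedure was therefore not followed at step 2.

Step 2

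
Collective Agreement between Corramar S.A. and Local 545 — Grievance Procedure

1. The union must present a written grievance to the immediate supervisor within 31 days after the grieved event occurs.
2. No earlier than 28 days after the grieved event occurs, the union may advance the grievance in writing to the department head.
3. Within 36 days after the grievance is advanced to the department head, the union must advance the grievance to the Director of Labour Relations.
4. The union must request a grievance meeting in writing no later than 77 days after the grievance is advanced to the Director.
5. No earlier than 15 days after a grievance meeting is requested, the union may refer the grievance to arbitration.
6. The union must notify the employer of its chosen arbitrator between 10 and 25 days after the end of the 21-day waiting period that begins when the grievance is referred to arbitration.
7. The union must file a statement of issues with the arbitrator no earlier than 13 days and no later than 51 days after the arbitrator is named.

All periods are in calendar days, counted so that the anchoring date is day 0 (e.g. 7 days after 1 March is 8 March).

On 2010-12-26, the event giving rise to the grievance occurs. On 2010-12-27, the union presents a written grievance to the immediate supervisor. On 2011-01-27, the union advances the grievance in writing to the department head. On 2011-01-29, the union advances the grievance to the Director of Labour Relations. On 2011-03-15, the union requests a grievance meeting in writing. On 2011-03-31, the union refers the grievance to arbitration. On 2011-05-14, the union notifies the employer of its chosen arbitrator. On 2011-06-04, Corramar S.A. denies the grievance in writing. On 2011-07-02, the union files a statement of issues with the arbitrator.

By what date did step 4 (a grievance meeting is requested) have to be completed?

2011-04-16

Step 4 runs from 2011-01-29, when the grievance is advanced to the Director. 77 days after 2011-01-29 is 2011-04-16.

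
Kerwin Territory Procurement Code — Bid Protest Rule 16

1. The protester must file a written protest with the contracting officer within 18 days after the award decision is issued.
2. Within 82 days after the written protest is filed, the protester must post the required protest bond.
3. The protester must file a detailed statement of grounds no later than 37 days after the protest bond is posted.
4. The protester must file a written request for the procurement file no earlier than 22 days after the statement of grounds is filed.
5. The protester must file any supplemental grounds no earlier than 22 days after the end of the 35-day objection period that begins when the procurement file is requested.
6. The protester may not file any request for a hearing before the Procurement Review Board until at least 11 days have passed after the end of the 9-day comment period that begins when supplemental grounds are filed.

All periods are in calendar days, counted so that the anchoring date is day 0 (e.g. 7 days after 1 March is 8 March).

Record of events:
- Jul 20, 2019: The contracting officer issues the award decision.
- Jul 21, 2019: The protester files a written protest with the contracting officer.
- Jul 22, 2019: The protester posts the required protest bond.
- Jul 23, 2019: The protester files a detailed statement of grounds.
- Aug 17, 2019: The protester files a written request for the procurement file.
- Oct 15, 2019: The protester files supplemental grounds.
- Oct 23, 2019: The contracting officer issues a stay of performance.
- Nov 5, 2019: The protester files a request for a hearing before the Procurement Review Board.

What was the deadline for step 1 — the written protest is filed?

Step 1 runs from Jul 20, 2019, when the award decision is issued. 18 days after Jul 20, 2019 is Aug 7, 2019.

Aug 7, 2019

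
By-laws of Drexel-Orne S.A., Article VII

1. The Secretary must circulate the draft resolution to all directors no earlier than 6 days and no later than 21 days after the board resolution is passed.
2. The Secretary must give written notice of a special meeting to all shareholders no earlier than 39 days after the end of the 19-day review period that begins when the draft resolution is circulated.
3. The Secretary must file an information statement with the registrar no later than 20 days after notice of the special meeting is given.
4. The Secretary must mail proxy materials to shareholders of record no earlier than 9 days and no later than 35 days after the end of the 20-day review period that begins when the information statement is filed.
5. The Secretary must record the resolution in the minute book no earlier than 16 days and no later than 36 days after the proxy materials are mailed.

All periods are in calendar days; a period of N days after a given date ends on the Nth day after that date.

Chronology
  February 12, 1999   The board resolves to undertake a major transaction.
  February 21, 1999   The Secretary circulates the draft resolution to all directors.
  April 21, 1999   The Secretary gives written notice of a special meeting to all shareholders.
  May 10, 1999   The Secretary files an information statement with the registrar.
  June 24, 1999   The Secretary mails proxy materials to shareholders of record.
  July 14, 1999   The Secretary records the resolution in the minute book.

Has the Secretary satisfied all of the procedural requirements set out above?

(1) the permitted window runs from February 12, 1999 + 6 = February 18, 1999 to February 12, 1999 + 21 = March 5, 1999; done February 21, 1999 — within the window.
(2) permitted from March 12, 1999 + 39 days = April 20, 1999 onward; April 21, 1999 is on or after that date.
(3) due by April 21, 1999 + 20 days = May 11, 1999; May 10, 1999 is within that limit.
(4) the permitted window runs from May 30, 1999 + 9 = June 8, 1999 to May 30, 1999 + 35 = July 4, 1999; June 24, 1999 falls inside that range.
(5) the permitted window runs from June 24, 1999 + 16 = July 10, 1999 to June 24, 1999 + 36 = July 30, 1999; done July 14, 1999 — within the window.

Yes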